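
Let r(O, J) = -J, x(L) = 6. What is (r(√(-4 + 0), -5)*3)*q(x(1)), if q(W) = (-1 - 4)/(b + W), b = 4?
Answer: -15/2 ≈ -7.5000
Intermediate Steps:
q(W) = -5/(4 + W) (q(W) = (-1 - 4)/(4 + W) = -5/(4 + W))
(r(√(-4 + 0), -5)*3)*q(x(1)) = (-1*(-5)*3)*(-5/(4 + 6)) = (5*3)*(-5/10) = 15*(-5*⅒) = 15*(-½) = -15/2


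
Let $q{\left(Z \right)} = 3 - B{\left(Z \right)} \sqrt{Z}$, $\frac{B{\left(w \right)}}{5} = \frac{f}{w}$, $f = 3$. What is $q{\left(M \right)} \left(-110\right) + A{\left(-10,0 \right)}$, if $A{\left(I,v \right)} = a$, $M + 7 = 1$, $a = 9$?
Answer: $-321 - 275 i \sqrt{6} \approx -321.0 - 673.61 i$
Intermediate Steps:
$M = -6$ ($M = -7 + 1 = -6$)
$B{\left(w \right)} = \frac{15}{w}$ ($B{\left(w \right)} = 5 \frac{3}{w} = \frac{15}{w}$)
$A{\left(I,v \right)} = 9$
$q{\left(Z \right)} = 3 - \frac{15}{\sqrt{Z}}$ ($q{\left(Z \right)} = 3 - \frac{15}{Z} \sqrt{Z} = 3 - \frac{15}{\sqrt{Z}}$)
$q{\left(M \right)} \left(-110\right) + A{\left(-10,0 \right)} = \left(3 - \frac{15}{i \sqrt{6}}\right) \left(-110\right) + 9 = \left(3 - 15 \left(- \frac{i \sqrt{6}}{6}\right)\right) \left(-110\right) + 9 = \left(3 + \frac{5 i \sqrt{6}}{2}\right) \left(-110\right) + 9 = \left(-330 - 275 i \sqrt{6}\right) + 9 = -321 - 275 i \sqrt{6}$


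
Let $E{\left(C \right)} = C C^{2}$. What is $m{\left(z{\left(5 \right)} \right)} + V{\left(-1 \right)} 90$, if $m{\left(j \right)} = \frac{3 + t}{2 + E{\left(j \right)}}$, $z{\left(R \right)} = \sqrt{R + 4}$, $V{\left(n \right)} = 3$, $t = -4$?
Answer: $\frac{7829}{29} \approx 269.97$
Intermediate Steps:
$E{\left(C \right)} = C^{3}$
$z{\left(R \right)} = \sqrt{4 + R}$
$m{\left(j \right)} = - \frac{1}{2 + j^{3}}$ ($m{\left(j \right)} = \frac{3 - 4}{2 + j^{3}} = - \frac{1}{2 + j^{3}}$)
$m{\left(z{\left(5 \right)} \right)} + V{\left(-1 \right)} 90 = - \frac{1}{2 + \left(\sqrt{4 + 5}\right)^{3}} + 3 \cdot 90 = - \frac{1}{2 + \left(\sqrt{9}\right)^{3}} + 270 = - \frac{1}{2 + 3^{3}} + 270 = - \frac{1}{2 + 27} + 270 = - \frac{1}{29} + 270 = \frac{7829}{29}$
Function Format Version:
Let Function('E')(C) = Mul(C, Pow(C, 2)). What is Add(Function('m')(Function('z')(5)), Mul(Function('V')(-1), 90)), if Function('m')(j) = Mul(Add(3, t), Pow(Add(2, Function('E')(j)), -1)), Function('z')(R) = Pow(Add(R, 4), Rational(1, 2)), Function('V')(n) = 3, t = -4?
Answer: Rational(7829, 29) ≈ 269.97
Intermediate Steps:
Function('E')(C) = Pow(C, 3)
Function('z')(R) = Pow(Add(4, R), Rational(1, 2))
Function('m')(j) = Mul(-1, Pow(Add(2, Pow(j, 3)), -1)) (Function('m')(j) = Mul(Add(3, -4), Pow(Add(2, Pow(j, 3)), -1)) = Mul(-1, Pow(Add(2, Pow(j, 3)), -1)))
Add(Function('m')(Function('z')(5)), Mul(Function('V')(-1), 90)) = Add(Mul(-1, Pow(Add(2, Pow(Pow(Add(4, 5), Rational(1, 2)), 3)), -1)), Mul(3, 90)) = Add(Mul(-1, Pow(Add(2, Pow(Pow(9, Rational(1, 2)), 3)), -1)), 270) = Add(Mul(-1, Pow(Add(2, Pow(3, 3)), -1)), 270) = Add(Mul(-1, Pow(Add(2, 27), -1)), 270) = Add(Mul(-1, Pow(29, -1)), 270) = Add(Mul(-1, Rational(1, 29)), 270) = Add(Rational(-1, 29), 270) = Rational(7829, 29)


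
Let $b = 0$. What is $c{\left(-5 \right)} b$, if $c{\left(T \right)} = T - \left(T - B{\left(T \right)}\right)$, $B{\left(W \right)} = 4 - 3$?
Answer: $0$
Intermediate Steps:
$B{\left(W \right)} = 1$
$c{\left(T \right)} = 1$ ($c{\left(T \right)} = T - \left(T - 1\right) = T - \left(-1 + T\right) = 1$)
$c{\left(-5 \right)} b = 1 \cdot 0 = 0$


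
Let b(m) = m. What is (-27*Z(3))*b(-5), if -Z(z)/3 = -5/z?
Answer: 675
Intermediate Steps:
Z(z) = 15/z (Z(z) = -(-15)/z = 15/z)
(-27*Z(3))*b(-5) = -405/3*(-5) = -27*5*(-5) = -135*(-5) = 675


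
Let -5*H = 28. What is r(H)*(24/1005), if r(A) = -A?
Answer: 224/1675 ≈ 0.13373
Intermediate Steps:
H = -28/5 (H = -⅕*28 = -28/5 ≈ -5.6000)
r(H)*(24/1005) = (-1*(-28/5))*(24/1005) = 28*(24*(1/1005))/5 = (28/5)*(8/335) = 224/1675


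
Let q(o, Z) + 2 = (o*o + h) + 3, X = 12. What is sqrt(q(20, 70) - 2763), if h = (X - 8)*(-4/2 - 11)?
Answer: I*sqrt(2414) ≈ 49.132*I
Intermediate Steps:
h = -52 (h = (12 - 8)*(-4/2 - 11) = 4*(-4*1/2 - 11) = 4*(-2 - 11) = 4*(-13) = -52)
q(o, Z) = -51 + o**2 (q(o, Z) = -2 + ((o*o - 52) + 3) = -2 + ((o**2 - 52) + 3) = -2 + ((-52 + o**2) + 3) = -2 + (-49 + o**2) = -51 + o**2)
sqrt(q(20, 70) - 2763) = sqrt((-51 + 20**2) - 2763) = sqrt((-51 + 400) - 2763) = sqrt(349 - 2763) = sqrt(-2414) = I*sqrt(2414)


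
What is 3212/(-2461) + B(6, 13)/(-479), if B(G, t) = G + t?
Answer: -1585307/1178819 ≈ -1.3448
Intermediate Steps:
3212/(-2461) + B(6, 13)/(-479) = 3212/(-2461) + (6 + 13)/(-479) = 3212*(-1/2461) + 19*(-1/479) = -3212/2461 - 19/479 = -1585307/1178819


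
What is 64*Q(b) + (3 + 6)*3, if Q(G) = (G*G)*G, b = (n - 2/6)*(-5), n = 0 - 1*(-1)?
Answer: -63271/27 ≈ -2343.4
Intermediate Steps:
n = 1 (n = 0 + 1 = 1)
b = -10/3 (b = (1 - 2/6)*(-5) = (1 - 2*1/6)*(-5) = (1 - 1/3)*(-5) = (2/3)*(-5) = -10/3 ≈ -3.3333)
Q(G) = G**3 (Q(G) = G**2*G = G**3)
64*Q(b) + (3 + 6)*3 = 64*(-10/3)**3 + (3 + 6)*3 = 64*(-1000/27) + 9*3 = -64000/27 + 27 = -63271/27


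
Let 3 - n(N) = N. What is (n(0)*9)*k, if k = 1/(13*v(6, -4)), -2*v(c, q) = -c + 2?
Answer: 27/26 ≈ 1.0385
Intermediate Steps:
n(N) = 3 - N
v(c, q) = -1 + c/2 (v(c, q) = -(-c + 2)/2 = -(2 - c)/2 = -1 + c/2)
k = 1/26 (k = 1/(13*(-1 + (½)*6)) = 1/(13*(-1 + 3)) = (1/13)/2 = (1/13)*(½) = 1/26 ≈ 0.038462)
(n(0)*9)*k = ((3 - 1*0)*9)*(1/26) = ((3 + 0)*9)*(1/26) = (3*9)*(1/26) = 27*(1/26) = 27/26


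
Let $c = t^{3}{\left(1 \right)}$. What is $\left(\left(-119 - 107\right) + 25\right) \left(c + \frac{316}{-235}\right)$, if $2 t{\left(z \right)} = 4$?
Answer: $- \frac{314364}{235} \approx -1337.7$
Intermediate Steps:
$t{\left(z \right)} = 2$ ($t{\left(z \right)} = \frac{1}{2} \cdot 4 = 2$)
$c = 8$ ($c = 2^{3} = 8$)
$\left(\left(-119 - 107\right) + 25\right) \left(c + \frac{316}{-235}\right) = \left(\left(-119 - 107\right) + 25\right) \left(8 + \frac{316}{-235}\right) = \left(-226 + 25\right) \left(8 + 316 \left(- \frac{1}{235}\right)\right) = - 201 \left(8 - \frac{316}{235}\right) = \left(-201\right) \frac{1564}{235} = - \frac{314364}{235}$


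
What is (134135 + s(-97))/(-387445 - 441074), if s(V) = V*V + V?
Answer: -143447/828519 ≈ -0.17314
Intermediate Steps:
s(V) = V + V² (s(V) = V² + V = V + V²)
(134135 + s(-97))/(-387445 - 441074) = (134135 - 97*(1 - 97))/(-387445 - 441074) = (134135 - 97*(-96))/(-828519) = (134135 + 9312)*(-1/828519) = 143447*(-1/828519) = -143447/828519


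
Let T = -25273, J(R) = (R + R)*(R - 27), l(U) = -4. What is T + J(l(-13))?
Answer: -25025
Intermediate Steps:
J(R) = 2*R*(-27 + R) (J(R) = (2*R)*(-27 + R) = 2*R*(-27 + R))
T + J(l(-13)) = -25273 + 2*(-4)*(-27 - 4) = -25273 + 2*(-4)*(-31) = -25273 + 248 = -25025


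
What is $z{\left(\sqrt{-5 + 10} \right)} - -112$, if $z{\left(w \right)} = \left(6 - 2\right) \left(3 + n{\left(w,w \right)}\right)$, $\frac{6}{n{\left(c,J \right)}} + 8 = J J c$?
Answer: $\frac{7756}{61} + \frac{120 \sqrt{5}}{61} \approx 131.55$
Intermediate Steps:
$n{\left(c,J \right)} = \frac{6}{-8 + c J^{2}}$ ($n{\left(c,J \right)} = \frac{6}{-8 + J J c} = \frac{6}{-8 + J^{2} c} = \frac{6}{-8 + c J^{2}}$)
$z{\left(w \right)} = 12 + \frac{24}{-8 + w^{3}}$ ($z{\left(w \right)} = \left(6 - 2\right) \left(3 + \frac{6}{-8 + w w^{2}}\right) = 4 \left(3 + \frac{6}{-8 + w^{3}}\right) = 12 + \frac{24}{-8 + w^{3}}$)
$z{\left(\sqrt{-5 + 10} \right)} - -112 = \frac{12 \left(-6 + \left(\sqrt{-5 + 10}\right)^{3}\right)}{-8 + \left(\sqrt{-5 + 10}\right)^{3}} - -112 = \frac{12 \left(-6 + \left(\sqrt{5}\right)^{3}\right)}{-8 + \left(\sqrt{5}\right)^{3}} + 112 = \frac{12 \left(-6 + 5 \sqrt{5}\right)}{-8 + 5 \sqrt{5}} + 112 = 112 + \frac{12 \left(-6 + 5 \sqrt{5}\right)}{-8 + 5 \sqrt{5}}$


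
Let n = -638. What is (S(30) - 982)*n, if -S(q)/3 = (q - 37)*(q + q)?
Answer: -177364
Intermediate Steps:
S(q) = -6*q*(-37 + q) (S(q) = -3*(q - 37)*(q + q) = -3*(-37 + q)*2*q = -6*q*(-37 + q))
(S(30) - 982)*n = (6*30*(37 - 1*30) - 982)*(-638) = (6*30*(37 - 30) - 982)*(-638) = (6*30*7 - 982)*(-638) = (1260 - 982)*(-638) = 278*(-638) = -177364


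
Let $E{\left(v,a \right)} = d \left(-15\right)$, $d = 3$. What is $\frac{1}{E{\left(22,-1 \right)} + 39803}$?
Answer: $\frac{1}{39758} \approx 2.5152 \cdot 10^{-5}$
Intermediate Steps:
$E{\left(v,a \right)} = -45$ ($E{\left(v,a \right)} = 3 \left(-15\right) = -45$)
$\frac{1}{E{\left(22,-1 \right)} + 39803} = \frac{1}{-45 + 39803} = \frac{1}{39758}$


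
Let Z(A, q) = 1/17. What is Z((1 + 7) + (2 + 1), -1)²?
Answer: 1/289 ≈ 0.0034602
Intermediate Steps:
Z(A, q) = 1/17
Z((1 + 7) + (2 + 1), -1)² = (1/17)² = 1/289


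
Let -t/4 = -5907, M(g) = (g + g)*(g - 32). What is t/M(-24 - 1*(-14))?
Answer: 1969/70 ≈ 28.129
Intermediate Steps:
M(g) = 2*g*(-32 + g) (M(g) = (2*g)*(-32 + g) = 2*g*(-32 + g))
t = 23628 (t = -4*(-5907) = 23628)
t/M(-24 - 1*(-14)) = 23628/((2*(-24 - 1*(-14))*(-32 + (-24 - 1*(-14))))) = 23628/((2*(-24 + 14)*(-32 + (-24 + 14)))) = 23628/((2*(-10)*(-32 - 10))) = 23628/((2*(-10)*(-42))) = 23628/840 = 23628*(1/840) = 1969/70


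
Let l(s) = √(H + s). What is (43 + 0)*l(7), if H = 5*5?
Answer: 172*√2 ≈ 243.24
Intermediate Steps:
H = 25
l(s) = √(25 + s)
(43 + 0)*l(7) = (43 + 0)*√(25 + 7) = 43*√32 = 43*(4*√2) = 172*√2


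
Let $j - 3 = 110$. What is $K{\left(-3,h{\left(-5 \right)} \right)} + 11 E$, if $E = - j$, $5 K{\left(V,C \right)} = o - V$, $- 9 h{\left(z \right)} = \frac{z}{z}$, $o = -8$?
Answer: $-1244$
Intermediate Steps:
$j = 113$ ($j = 3 + 110 = 113$)
$h{\left(z \right)} = - \frac{1}{9}$ ($h{\left(z \right)} = - \frac{z \frac{1}{z}}{9} = \left(- \frac{1}{9}\right) 1 = - \frac{1}{9}$)
$K{\left(V,C \right)} = - \frac{8}{5} - \frac{V}{5}$ ($K{\left(V,C \right)} = \frac{-8 - V}{5} = - \frac{8}{5} - \frac{V}{5}$)
$E = -113$ ($E = \left(-1\right) 113 = -113$)
$K{\left(-3,h{\left(-5 \right)} \right)} + 11 E = \left(- \frac{8}{5} - - \frac{3}{5}\right) + 11 \left(-113\right) = \left(- \frac{8}{5} + \frac{3}{5}\right) - 1243 = -1 - 1243 = -1244$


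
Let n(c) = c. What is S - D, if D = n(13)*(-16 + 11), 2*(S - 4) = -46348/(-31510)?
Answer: 1098682/15755 ≈ 69.735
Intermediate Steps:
S = 74607/15755 (S = 4 + (-46348/(-31510))/2 = 4 + (-46348*(-1/31510))/2 = 4 + (½)*(23174/15755) = 4 + 11587/15755 = 74607/15755 ≈ 4.7355)
D = -65 (D = 13*(-16 + 11) = 13*(-5) = -65)
S - D = 74607/15755 - 1*(-65) = 74607/15755 + 65 = 1098682/15755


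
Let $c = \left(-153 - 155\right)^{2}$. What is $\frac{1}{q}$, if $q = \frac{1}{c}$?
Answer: $94864$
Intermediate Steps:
$c = 94864$ ($c = \left(-308\right)^{2} = 94864$)
$q = \frac{1}{94864} \approx 1.0541 \cdot 10^{-5}$
$\frac{1}{q} = \frac{1}{\frac{1}{94864}} = 94864$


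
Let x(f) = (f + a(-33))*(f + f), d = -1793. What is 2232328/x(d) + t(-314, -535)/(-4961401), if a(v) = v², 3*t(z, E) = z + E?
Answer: 1384523602185/1565659390768 ≈ 0.88431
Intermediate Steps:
t(z, E) = E/3 + z/3 (t(z, E) = (z + E)/3 = (E + z)/3 = E/3 + z/3)
x(f) = 2*f*(1089 + f) (x(f) = (f + (-33)²)*(f + f) = (f + 1089)*(2*f) = (1089 + f)*(2*f) = 2*f*(1089 + f))
2232328/x(d) + t(-314, -535)/(-4961401) = 2232328/((2*(-1793)*(1089 - 1793))) + ((⅓)*(-535) + (⅓)*(-314))/(-4961401) = 2232328/((2*(-1793)*(-704))) + (-535/3 - 314/3)*(-1/4961401) = 2232328/2524544 - 283*(-1/4961401) = 2232328*(1/2524544) + 283/4961401 = 279041/315568 + 283/4961401 = 1384523602185/1565659390768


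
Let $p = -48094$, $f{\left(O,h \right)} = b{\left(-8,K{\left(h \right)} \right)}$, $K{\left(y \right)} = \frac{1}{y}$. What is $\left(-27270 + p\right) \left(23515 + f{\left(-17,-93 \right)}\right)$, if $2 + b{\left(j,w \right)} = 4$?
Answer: $-1772335188$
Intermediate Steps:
$b{\left(j,w \right)} = 2$ ($b{\left(j,w \right)} = -2 + 4 = 2$)
$f{\left(O,h \right)} = 2$
$\left(-27270 + p\right) \left(23515 + f{\left(-17,-93 \right)}\right) = \left(-27270 - 48094\right) \left(23515 + 2\right) = \left(-75364\right) 23517 = -1772335188$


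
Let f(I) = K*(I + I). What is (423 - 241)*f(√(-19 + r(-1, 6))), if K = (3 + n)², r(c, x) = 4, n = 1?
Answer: 5824*I*√15 ≈ 22556.0*I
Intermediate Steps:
K = 16 (K = (3 + 1)² = 4² = 16)
f(I) = 32*I (f(I) = 16*(I + I) = 16*(2*I) = 32*I)
(423 - 241)*f(√(-19 + r(-1, 6))) = (423 - 241)*(32*√(-19 + 4)) = 182*(32*√(-15)) = 182*(32*(I*√15)) = 182*(32*I*√15) = 5824*I*√15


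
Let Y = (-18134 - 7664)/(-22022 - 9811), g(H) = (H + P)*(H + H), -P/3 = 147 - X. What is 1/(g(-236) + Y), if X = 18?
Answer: 31833/9360710446 ≈ 3.4007e-6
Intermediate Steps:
P = -387 (P = -3*(147 - 1*18) = -3*(147 - 18) = -3*129 = -387)
g(H) = 2*H*(-387 + H) (g(H) = (H - 387)*(H + H) = (-387 + H)*(2*H) = 2*H*(-387 + H))
Y = 25798/31833 (Y = -25798/(-31833) = -25798*(-1/31833) = 25798/31833 ≈ 0.81042)
1/(g(-236) + Y) = 1/(2*(-236)*(-387 - 236) + 25798/31833) = 1/(2*(-236)*(-623) + 25798/31833) = 1/(294056 + 25798/31833) = 1/(9360710446/31833) = 31833/9360710446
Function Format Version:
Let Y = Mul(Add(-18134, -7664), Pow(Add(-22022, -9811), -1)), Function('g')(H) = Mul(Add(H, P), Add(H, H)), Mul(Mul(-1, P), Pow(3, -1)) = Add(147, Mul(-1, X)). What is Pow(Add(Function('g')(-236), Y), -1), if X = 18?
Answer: Rational(31833, 9360710446) ≈ 3.4007e-6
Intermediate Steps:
P = -387 (P = Mul(-3, Add(147, Mul(-1, 18))) = Mul(-3, Add(147, -18)) = Mul(-3, 129) = -387)
Function('g')(H) = Mul(2, H, Add(-387, H)) (Function('g')(H) = Mul(Add(H, -387), Add(H, H)) = Mul(Add(-387, H), Mul(2, H)) = Mul(2, H, Add(-387, H)))
Y = Rational(25798, 31833) (Y = Mul(-25798, Pow(-31833, -1)) = Mul(-25798, Rational(-1, 31833)) = Rational(25798, 31833) ≈ 0.81042)
Pow(Add(Function('g')(-236), Y), -1) = Pow(Add(Mul(2, -236, Add(-387, -236)), Rational(25798, 31833)), -1) = Pow(Add(Mul(2, -236, -623), Rational(25798, 31833)), -1) = Pow(Add(294056, Rational(25798, 31833)), -1) = Pow(Rational(9360710446, 31833), -1) = Rational(31833, 9360710446)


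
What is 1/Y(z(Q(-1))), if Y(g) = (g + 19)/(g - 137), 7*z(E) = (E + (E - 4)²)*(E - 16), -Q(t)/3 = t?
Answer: -337/27 ≈ -12.481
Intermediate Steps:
Q(t) = -3*t
z(E) = (-16 + E)*(E + (-4 + E)²)/7 (z(E) = ((E + (E - 4)²)*(E - 16))/7 = ((E + (-4 + E)²)*(-16 + E))/7 = ((-16 + E)*(E + (-4 + E)²))/7 = (-16 + E)*(E + (-4 + E)²)/7)
Y(g) = (19 + g)/(-137 + g)
1/Y(z(Q(-1))) = 1/((19 + (-256/7 - 23*(-3*(-1))²/7 + (-3*(-1))³/7 + 128*(-3*(-1))/7))/(-137 + (-256/7 - 23*(-3*(-1))²/7 + (-3*(-1))³/7 + 128*(-3*(-1))/7))) = 1/((19 + (-256/7 - 23/7*3² + (⅐)*3³ + (128/7)*3))/(-137 + (-256/7 - 23/7*3² + (⅐)*3³ + (128/7)*3))) = 1/((19 + (-256/7 - 23/7*9 + (⅐)*27 + 384/7))/(-137 + (-256/7 - 23/7*9 + (⅐)*27 + 384/7))) = 1/((19 + (-256/7 - 207/7 + 27/7 + 384/7))/(-137 + (-256/7 - 207/7 + 27/7 + 384/7))) = 1/((19 - 52/7)/(-137 - 52/7)) = 1/((81/7)/(-1011/7)) = 1/(-7/1011*81/7) = 1/(-27/337) = -337/27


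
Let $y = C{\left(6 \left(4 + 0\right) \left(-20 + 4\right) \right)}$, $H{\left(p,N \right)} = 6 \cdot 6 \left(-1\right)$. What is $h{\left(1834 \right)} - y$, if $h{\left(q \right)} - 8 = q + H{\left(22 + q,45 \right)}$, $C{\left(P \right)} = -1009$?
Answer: $2815$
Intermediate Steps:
$H{\left(p,N \right)} = -36$ ($H{\left(p,N \right)} = 36 \left(-1\right) = -36$)
$h{\left(q \right)} = -28 + q$ ($h{\left(q \right)} = 8 + \left(q - 36\right) = 8 + \left(-36 + q\right) = -28 + q$)
$y = -1009$
$h{\left(1834 \right)} - y = \left(-28 + 1834\right) - -1009 = 1806 + 1009 = 2815$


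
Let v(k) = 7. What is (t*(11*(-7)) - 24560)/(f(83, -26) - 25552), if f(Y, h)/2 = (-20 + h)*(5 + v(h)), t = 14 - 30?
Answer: 729/833 ≈ 0.87515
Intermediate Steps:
t = -16
f(Y, h) = -480 + 24*h (f(Y, h) = 2*((-20 + h)*(5 + 7)) = 2*((-20 + h)*12) = 2*(-240 + 12*h) = -480 + 24*h)
(t*(11*(-7)) - 24560)/(f(83, -26) - 25552) = (-176*(-7) - 24560)/((-480 + 24*(-26)) - 25552) = (-16*(-77) - 24560)/((-480 - 624) - 25552) = (1232 - 24560)/(-1104 - 25552) = -23328/(-26656) = -23328*(-1/26656) = 729/833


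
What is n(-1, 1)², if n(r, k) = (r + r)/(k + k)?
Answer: 1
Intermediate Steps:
n(r, k) = r/k (n(r, k) = (2*r)/((2*k)) = (2*r)*(1/(2*k)) = r/k)
n(-1, 1)² = (-1/1)² = (-1*1)² = (-1)² = 1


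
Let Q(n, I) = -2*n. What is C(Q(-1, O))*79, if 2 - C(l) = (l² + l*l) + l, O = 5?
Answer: -632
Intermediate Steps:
C(l) = 2 - l - 2*l² (C(l) = 2 - ((l² + l*l) + l) = 2 - ((l² + l²) + l) = 2 - (2*l² + l) = 2 - (l + 2*l²) = 2 + (-l - 2*l²) = 2 - l - 2*l²)
C(Q(-1, O))*79 = (2 - (-2)*(-1) - 2*(-2*(-1))²)*79 = (2 - 1*2 - 2*2²)*79 = (2 - 2 - 2*4)*79 = (2 - 2 - 8)*79 = -8*79 = -632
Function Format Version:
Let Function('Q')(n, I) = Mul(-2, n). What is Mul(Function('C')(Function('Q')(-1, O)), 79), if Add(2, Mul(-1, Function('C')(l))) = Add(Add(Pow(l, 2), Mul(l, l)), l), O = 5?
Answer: -632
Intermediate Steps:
Function('C')(l) = Add(2, Mul(-1, l), Mul(-2, Pow(l, 2))) (Function('C')(l) = Add(2, Mul(-1, Add(Add(Pow(l, 2), Mul(l, l)), l))) = Add(2, Mul(-1, Add(Add(Pow(l, 2), Pow(l, 2)), l))) = Add(2, Mul(-1, Add(Mul(2, Pow(l, 2)), l))) = Add(2, Mul(-1, Add(l, Mul(2, Pow(l, 2))))) = Add(2, Add(Mul(-1, l), Mul(-2, Pow(l, 2)))) = Add(2, Mul(-1, l), Mul(-2, Pow(l, 2))))
Mul(Function('C')(Function('Q')(-1, O)), 79) = Mul(Add(2, Mul(-1, Mul(-2, -1)), Mul(-2, Pow(Mul(-2, -1), 2))), 79) = Mul(Add(2, Mul(-1, 2), Mul(-2, Pow(2, 2))), 79) = Mul(Add(2, -2, Mul(-2, 4)), 79) = Mul(Add(2, -2, -8), 79) = Mul(-8, 79) = -632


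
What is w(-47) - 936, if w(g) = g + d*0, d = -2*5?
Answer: -983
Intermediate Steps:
d = -10
w(g) = g (w(g) = g - 10*0 = g + 0 = g)
w(-47) - 936 = -47 - 936 = -983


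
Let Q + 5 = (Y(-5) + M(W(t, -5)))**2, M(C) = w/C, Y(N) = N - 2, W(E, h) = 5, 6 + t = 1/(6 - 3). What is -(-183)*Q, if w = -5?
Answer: 10797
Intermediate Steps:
t = -17/3 (t = -6 + 1/(6 - 3) = -6 + 1/3 = -17/3 ≈ -5.6667)
Y(N) = -2 + N
M(C) = -5/C
Q = 59 (Q = -5 + ((-2 - 5) - 5/5)**2 = -5 + (-7 - 5*1/5)**2 = -5 + (-7 - 1)**2 = -5 + (-8)**2 = -5 + 64 = 59)
-(-183)*Q = -(-183)*59 = -61*(-177) = 10797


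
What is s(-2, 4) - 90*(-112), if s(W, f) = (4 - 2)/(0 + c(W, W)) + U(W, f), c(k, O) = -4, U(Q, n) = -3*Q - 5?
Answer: 20161/2 ≈ 10081.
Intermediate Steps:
U(Q, n) = -5 - 3*Q
s(W, f) = -11/2 - 3*W (s(W, f) = (4 - 2)/(0 - 4) + (-5 - 3*W) = 2/(-4) + (-5 - 3*W) = 2*(-¼) + (-5 - 3*W) = -½ + (-5 - 3*W) = -11/2 - 3*W)
s(-2, 4) - 90*(-112) = (-11/2 - 3*(-2)) - 90*(-112) = (-11/2 + 6) + 10080 = ½ + 10080 = 20161/2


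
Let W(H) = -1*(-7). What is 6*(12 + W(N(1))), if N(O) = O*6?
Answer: 114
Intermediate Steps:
N(O) = 6*O
W(H) = 7
6*(12 + W(N(1))) = 6*(12 + 7) = 6*19 = 114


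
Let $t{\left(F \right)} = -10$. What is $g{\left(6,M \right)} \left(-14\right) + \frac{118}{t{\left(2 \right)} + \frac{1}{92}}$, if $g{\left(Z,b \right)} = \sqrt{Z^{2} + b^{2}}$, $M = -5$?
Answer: $- \frac{10856}{919} - 14 \sqrt{61} \approx -121.16$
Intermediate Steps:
$g{\left(6,M \right)} \left(-14\right) + \frac{118}{t{\left(2 \right)} + \frac{1}{92}} = \sqrt{6^{2} + \left(-5\right)^{2}} \left(-14\right) + \frac{118}{-10 + \frac{1}{92}} = \sqrt{36 + 25} \left(-14\right) + \frac{118}{-10 + \frac{1}{92}} = \sqrt{61} \left(-14\right) + \frac{118}{- \frac{919}{92}} = - 14 \sqrt{61} + 118 \left(- \frac{92}{919}\right) = - 14 \sqrt{61} - \frac{10856}{919} = - \frac{10856}{919} - 14 \sqrt{61}$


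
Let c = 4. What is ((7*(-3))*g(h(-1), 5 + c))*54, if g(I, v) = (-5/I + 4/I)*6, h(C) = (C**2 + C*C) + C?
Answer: 6804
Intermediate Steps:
h(C) = C + 2*C**2 (h(C) = (C**2 + C**2) + C = 2*C**2 + C = C + 2*C**2)
g(I, v) = -6/I (g(I, v) = -1/I*6 = -6/I)
((7*(-3))*g(h(-1), 5 + c))*54 = ((7*(-3))*(-6*(-1/(1 + 2*(-1)))))*54 = -(-126)/((-(1 - 2)))*54 = -(-126)/((-1*(-1)))*54 = -(-126)/1*54 = -(-126)*54 = -21*(-6)*54 = 126*54 = 6804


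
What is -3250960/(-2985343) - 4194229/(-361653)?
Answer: 13696931622427/1079658251979 ≈ 12.686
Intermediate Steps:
-3250960/(-2985343) - 4194229/(-361653) = -3250960*(-1/2985343) - 4194229*(-1/361653) = 3250960/2985343 + 4194229/361653 = 13696931622427/1079658251979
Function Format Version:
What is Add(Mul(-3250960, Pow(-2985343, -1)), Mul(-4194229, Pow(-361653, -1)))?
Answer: Rational(13696931622427, 1079658251979) ≈ 12.686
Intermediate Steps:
Add(Mul(-3250960, Pow(-2985343, -1)), Mul(-4194229, Pow(-361653, -1))) = Add(Mul(-3250960, Rational(-1, 2985343)), Mul(-4194229, Rational(-1, 361653))) = Add(Rational(3250960, 2985343), Rational(4194229, 361653)) = Rational(13696931622427, 1079658251979)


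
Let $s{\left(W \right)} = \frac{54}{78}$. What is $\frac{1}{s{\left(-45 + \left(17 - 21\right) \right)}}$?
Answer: $\frac{13}{9} \approx 1.4444$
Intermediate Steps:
$s{\left(W \right)} = \frac{9}{13}$ ($s{\left(W \right)} = 54 \cdot \frac{1}{78} = \frac{9}{13}$)
$\frac{1}{s{\left(-45 + \left(17 - 21\right) \right)}} = \frac{1}{\frac{9}{13}} = \frac{13}{9}$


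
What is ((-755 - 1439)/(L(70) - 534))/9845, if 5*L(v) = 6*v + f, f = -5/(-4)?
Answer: 8776/17711155 ≈ 0.00049551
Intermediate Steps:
f = 5/4 (f = -5*(-¼) = 5/4 ≈ 1.2500)
L(v) = ¼ + 6*v/5 (L(v) = (6*v + 5/4)/5 = (5/4 + 6*v)/5 = ¼ + 6*v/5)
((-755 - 1439)/(L(70) - 534))/9845 = ((-755 - 1439)/((¼ + (6/5)*70) - 534))/9845 = -2194/((¼ + 84) - 534)*(1/9845) = -2194/(337/4 - 534)*(1/9845) = -2194/(-1799/4)*(1/9845) = -2194*(-4/1799)*(1/9845) = (8776/1799)*(1/9845) = 8776/17711155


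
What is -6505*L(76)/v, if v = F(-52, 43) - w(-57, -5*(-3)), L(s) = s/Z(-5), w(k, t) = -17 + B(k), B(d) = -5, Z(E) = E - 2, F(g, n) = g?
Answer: -49438/21 ≈ -2354.2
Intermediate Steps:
Z(E) = -2 + E
w(k, t) = -22 (w(k, t) = -17 - 5 = -22)
L(s) = -s/7 (L(s) = s/(-2 - 5) = s/(-7) = s*(-⅐) = -s/7)
v = -30 (v = -52 - 1*(-22) = -52 + 22 = -30)
-6505*L(76)/v = -6505/((-30/((-⅐*76)))) = -6505/((-30/(-76/7))) = -6505/((-30*(-7/76))) = -6505/105/38 = -6505*38/105 = -49438/21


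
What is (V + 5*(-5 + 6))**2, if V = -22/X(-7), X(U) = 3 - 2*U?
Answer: 3969/289 ≈ 13.734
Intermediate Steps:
V = -22/17 (V = -22/(3 - 2*(-7)) = -22/(3 + 14) = -22/17 ≈ -1.2941)
(V + 5*(-5 + 6))**2 = (-22/17 + 5*(-5 + 6))**2 = (-22/17 + 5*1)**2 = (-22/17 + 5)**2 = (63/17)**2 = 3969/289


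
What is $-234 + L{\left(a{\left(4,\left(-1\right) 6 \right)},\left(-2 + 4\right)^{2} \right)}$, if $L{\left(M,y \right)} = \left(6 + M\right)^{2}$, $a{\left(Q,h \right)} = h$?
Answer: $-234$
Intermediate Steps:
$-234 + L{\left(a{\left(4,\left(-1\right) 6 \right)},\left(-2 + 4\right)^{2} \right)} = -234 + \left(6 - 6\right)^{2} = -234 + 0^{2} = -234 + 0 = -234$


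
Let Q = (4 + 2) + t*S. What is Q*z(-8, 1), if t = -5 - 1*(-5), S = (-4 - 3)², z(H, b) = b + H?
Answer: -42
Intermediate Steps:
z(H, b) = H + b
S = 49 (S = (-7)² = 49)
t = 0 (t = -5 + 5 = 0)
Q = 6 (Q = (4 + 2) + 0*49 = 6 + 0 = 6)
Q*z(-8, 1) = 6*(-8 + 1) = 6*(-7) = -42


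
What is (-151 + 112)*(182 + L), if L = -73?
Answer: -4251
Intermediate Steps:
(-151 + 112)*(182 + L) = (-151 + 112)*(182 - 73) = -39*109 = -4251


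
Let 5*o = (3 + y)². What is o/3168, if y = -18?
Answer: 5/352 ≈ 0.014205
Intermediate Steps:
o = 45 (o = (3 - 18)²/5 = (⅕)*(-15)² = (⅕)*225 = 45)
o/3168 = 45/3168 = 45*(1/3168) = 5/352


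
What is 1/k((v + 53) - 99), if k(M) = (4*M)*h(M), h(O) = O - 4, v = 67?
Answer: 1/1428 ≈ 0.00070028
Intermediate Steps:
h(O) = -4 + O
k(M) = 4*M*(-4 + M) (k(M) = (4*M)*(-4 + M) = 4*M*(-4 + M))
1/k((v + 53) - 99) = 1/(4*((67 + 53) - 99)*(-4 + ((67 + 53) - 99))) = 1/(4*(120 - 99)*(-4 + (120 - 99))) = 1/(4*21*(-4 + 21)) = 1/(4*21*17) = 1/1428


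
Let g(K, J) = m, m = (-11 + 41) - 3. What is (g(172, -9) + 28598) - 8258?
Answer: 20367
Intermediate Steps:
m = 27 (m = 30 - 3 = 27)
g(K, J) = 27
(g(172, -9) + 28598) - 8258 = (27 + 28598) - 8258 = 28625 - 8258 = 20367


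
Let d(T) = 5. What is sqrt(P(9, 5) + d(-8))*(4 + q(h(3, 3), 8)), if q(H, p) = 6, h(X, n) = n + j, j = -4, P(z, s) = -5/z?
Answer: 20*sqrt(10)/3 ≈ 21.082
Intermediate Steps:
h(X, n) = -4 + n (h(X, n) = n - 4 = -4 + n)
sqrt(P(9, 5) + d(-8))*(4 + q(h(3, 3), 8)) = sqrt(-5/9 + 5)*(4 + 6) = sqrt(-5*1/9 + 5)*10 = sqrt(-5/9 + 5)*10 = sqrt(40/9)*10 = (2*sqrt(10)/3)*10 = 20*sqrt(10)/3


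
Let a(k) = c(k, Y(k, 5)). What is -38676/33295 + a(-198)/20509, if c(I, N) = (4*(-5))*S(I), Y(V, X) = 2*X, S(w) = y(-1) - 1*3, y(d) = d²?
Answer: -791874284/682847155 ≈ -1.1597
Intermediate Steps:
S(w) = -2 (S(w) = (-1)² - 1*3 = 1 - 3 = -2)
c(I, N) = 40 (c(I, N) = (4*(-5))*(-2) = -20*(-2) = 40)
a(k) = 40
-38676/33295 + a(-198)/20509 = -38676/33295 + 40/20509 = -791874284/682847155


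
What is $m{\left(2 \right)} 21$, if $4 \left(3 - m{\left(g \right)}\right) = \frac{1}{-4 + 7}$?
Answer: $\frac{245}{4} \approx 61.25$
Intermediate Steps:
$m{\left(g \right)} = \frac{35}{12}$ ($m{\left(g \right)} = 3 - \frac{1}{4 \left(-4 + 7\right)} = 3 - \frac{1}{4 \cdot 3} = 3 - \frac{1}{12} = \frac{35}{12}$)
$m{\left(2 \right)} 21 = \frac{35}{12} \cdot 21 = \frac{245}{4}$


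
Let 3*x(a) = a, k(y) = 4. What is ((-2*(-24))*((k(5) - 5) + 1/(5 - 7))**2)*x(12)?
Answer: 432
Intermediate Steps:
x(a) = a/3
((-2*(-24))*((k(5) - 5) + 1/(5 - 7))**2)*x(12) = ((-2*(-24))*((4 - 5) + 1/(5 - 7))**2)*((1/3)*12) = (48*(-1 + 1/(-2))**2)*4 = (48*(-1 - 1/2)**2)*4 = (48*(-3/2)**2)*4 = (48*(9/4))*4 = 108*4 = 432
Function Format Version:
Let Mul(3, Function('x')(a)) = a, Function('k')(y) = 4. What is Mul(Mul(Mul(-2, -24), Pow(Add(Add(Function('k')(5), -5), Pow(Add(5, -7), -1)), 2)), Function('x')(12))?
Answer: 432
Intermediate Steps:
Function('x')(a) = Mul(Rational(1, 3), a)
Mul(Mul(Mul(-2, -24), Pow(Add(Add(Function('k')(5), -5), Pow(Add(5, -7), -1)), 2)), Function('x')(12)) = Mul(Mul(Mul(-2, -24), Pow(Add(Add(4, -5), Pow(Add(5, -7), -1)), 2)), Mul(Rational(1, 3), 12)) = Mul(Mul(48, Pow(Add(-1, Pow(-2, -1)), 2)), 4) = Mul(Mul(48, Pow(Add(-1, Rational(-1, 2)), 2)), 4) = Mul(Mul(48, Pow(Rational(-3, 2), 2)), 4) = Mul(Mul(48, Rational(9, 4)), 4) = Mul(108, 4) = 432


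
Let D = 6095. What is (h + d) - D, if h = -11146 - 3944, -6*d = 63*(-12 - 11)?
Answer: -41887/2 ≈ -20944.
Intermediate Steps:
d = 483/2 (d = -21*(-12 - 11)/2 = -21*(-23)/2 = -1/6*(-1449) = 483/2 ≈ 241.50)
h = -15090
(h + d) - D = (-15090 + 483/2) - 1*6095 = -29697/2 - 6095 = -41887/2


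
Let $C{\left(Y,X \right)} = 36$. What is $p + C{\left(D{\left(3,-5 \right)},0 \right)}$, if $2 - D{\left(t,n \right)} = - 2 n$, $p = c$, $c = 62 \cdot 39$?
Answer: $2454$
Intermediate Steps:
$c = 2418$
$p = 2418$
$D{\left(t,n \right)} = 2 + 2 n$ ($D{\left(t,n \right)} = 2 - - 2 n = 2 + 2 n$)
$p + C{\left(D{\left(3,-5 \right)},0 \right)} = 2418 + 36 = 2454$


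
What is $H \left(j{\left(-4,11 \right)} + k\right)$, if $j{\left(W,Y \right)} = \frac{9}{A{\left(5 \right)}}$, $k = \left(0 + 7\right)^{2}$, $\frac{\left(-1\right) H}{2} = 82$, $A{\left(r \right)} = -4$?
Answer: $-7667$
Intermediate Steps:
$H = -164$ ($H = \left(-2\right) 82 = -164$)
$k = 49$ ($k = 7^{2} = 49$)
$j{\left(W,Y \right)} = - \frac{9}{4}$ ($j{\left(W,Y \right)} = \frac{9}{-4} = 9 \left(- \frac{1}{4}\right) = - \frac{9}{4}$)
$H \left(j{\left(-4,11 \right)} + k\right) = - 164 \left(- \frac{9}{4} + 49\right) = \left(-164\right) \frac{187}{4} = -7667$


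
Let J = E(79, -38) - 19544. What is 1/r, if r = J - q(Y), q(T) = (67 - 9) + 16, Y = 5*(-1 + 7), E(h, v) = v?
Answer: -1/19656 ≈ -5.0875e-5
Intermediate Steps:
Y = 30 (Y = 5*6 = 30)
J = -19582 (J = -38 - 19544 = -19582)
q(T) = 74 (q(T) = 58 + 16 = 74)
r = -19656 (r = -19582 - 1*74 = -19582 - 74 = -19656)
1/r = 1/(-19656) = -1/19656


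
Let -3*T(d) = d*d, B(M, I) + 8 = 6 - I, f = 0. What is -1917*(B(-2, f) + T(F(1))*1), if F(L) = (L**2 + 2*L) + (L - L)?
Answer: 9585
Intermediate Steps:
B(M, I) = -2 - I (B(M, I) = -8 + (6 - I) = -2 - I)
F(L) = L**2 + 2*L (F(L) = (L**2 + 2*L) + 0 = L**2 + 2*L)
T(d) = -d**2/3 (T(d) = -d*d/3 = -d**2/3)
-1917*(B(-2, f) + T(F(1))*1) = -1917*((-2 - 1*0) - (2 + 1)**2/3*1) = -1917*((-2 + 0) - (1*3)**2/3*1) = -1917*(-2 - 1/3*3**2*1) = -1917*(-2 - 1/3*9*1) = -1917*(-2 - 3*1) = -1917*(-2 - 3) = -1917*(-5) = 9585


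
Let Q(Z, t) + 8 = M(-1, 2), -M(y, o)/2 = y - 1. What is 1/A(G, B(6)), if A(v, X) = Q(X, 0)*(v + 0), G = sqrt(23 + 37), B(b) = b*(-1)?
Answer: -sqrt(15)/120 ≈ -0.032275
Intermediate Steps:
B(b) = -b
G = 2*sqrt(15) (G = sqrt(60) = 2*sqrt(15) ≈ 7.7460)
M(y, o) = 2 - 2*y (M(y, o) = -2*(y - 1) = -2*(-1 + y) = 2 - 2*y)
Q(Z, t) = -4 (Q(Z, t) = -8 + (2 - 2*(-1)) = -8 + (2 + 2) = -8 + 4 = -4)
A(v, X) = -4*v (A(v, X) = -4*(v + 0) = -4*v)
1/A(G, B(6)) = 1/(-8*sqrt(15)) = -sqrt(15)/120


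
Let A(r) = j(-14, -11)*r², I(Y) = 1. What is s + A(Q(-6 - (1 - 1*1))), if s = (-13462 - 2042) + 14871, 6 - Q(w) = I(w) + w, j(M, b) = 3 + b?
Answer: -1601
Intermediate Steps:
Q(w) = 5 - w (Q(w) = 6 - (1 + w) = 6 + (-1 - w) = 5 - w)
A(r) = -8*r² (A(r) = (3 - 11)*r² = -8*r²)
s = -633 (s = -15504 + 14871 = -633)
s + A(Q(-6 - (1 - 1*1))) = -633 - 8*(5 - (-6 - (1 - 1*1)))² = -633 - 8*(5 - (-6 - (1 - 1)))² = -633 - 8*(5 - (-6 - 1*0))² = -633 - 8*(5 - (-6 + 0))² = -633 - 8*(5 - 1*(-6))² = -633 - 8*(5 + 6)² = -633 - 8*11² = -633 - 8*121 = -633 - 968 = -1601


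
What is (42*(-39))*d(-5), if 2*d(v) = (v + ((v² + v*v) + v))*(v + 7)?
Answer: -65520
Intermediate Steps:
d(v) = (7 + v)*(2*v + 2*v²)/2 (d(v) = ((v + ((v² + v*v) + v))*(v + 7))/2 = ((v + ((v² + v²) + v))*(7 + v))/2 = ((v + (2*v² + v))*(7 + v))/2 = ((v + (v + 2*v²))*(7 + v))/2 = ((2*v + 2*v²)*(7 + v))/2 = ((7 + v)*(2*v + 2*v²))/2 = (7 + v)*(2*v + 2*v²)/2)
(42*(-39))*d(-5) = (42*(-39))*(-5*(7 + (-5)² + 8*(-5))) = -(-8190)*(7 + 25 - 40) = -(-8190)*(-8) = -1638*40 = -65520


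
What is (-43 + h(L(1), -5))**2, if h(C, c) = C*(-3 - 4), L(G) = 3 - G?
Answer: 3249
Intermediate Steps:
h(C, c) = -7*C (h(C, c) = C*(-7) = -7*C)
(-43 + h(L(1), -5))**2 = (-43 - 7*(3 - 1*1))**2 = (-43 - 7*(3 - 1))**2 = (-43 - 7*2)**2 = (-43 - 14)**2 = (-57)**2 = 3249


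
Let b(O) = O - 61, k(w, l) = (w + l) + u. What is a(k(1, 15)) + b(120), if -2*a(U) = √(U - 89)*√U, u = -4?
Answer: 59 - I*√231 ≈ 59.0 - 15.199*I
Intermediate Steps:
k(w, l) = -4 + l + w (k(w, l) = (w + l) - 4 = (l + w) - 4 = -4 + l + w)
b(O) = -61 + O
a(U) = -√U*√(-89 + U)/2 (a(U) = -√(U - 89)*√U/2 = -√(-89 + U)*√U/2 = -√U*√(-89 + U)/2)
a(k(1, 15)) + b(120) = -√(-4 + 15 + 1)*√(-89 + (-4 + 15 + 1))/2 + (-61 + 120) = -√12*√(-89 + 12)/2 + 59 = -2*√3*√(-77)/2 + 59 = -2*√3*I*√77/2 + 59 = -I*√231 + 59 = 59 - I*√231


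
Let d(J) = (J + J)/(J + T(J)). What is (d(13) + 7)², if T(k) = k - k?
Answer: 81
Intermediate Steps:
T(k) = 0
d(J) = 2 (d(J) = (J + J)/(J + 0) = (2*J)/J = 2)
(d(13) + 7)² = (2 + 7)² = 9² = 81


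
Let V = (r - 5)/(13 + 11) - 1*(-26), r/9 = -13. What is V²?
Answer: 63001/144 ≈ 437.51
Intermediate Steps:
r = -117 (r = 9*(-13) = -117)
V = 251/12 (V = (-117 - 5)/(13 + 11) - 1*(-26) = -122/24 + 26 = -122*1/24 + 26 = -61/12 + 26 = 251/12 ≈ 20.917)
V² = (251/12)² = 63001/144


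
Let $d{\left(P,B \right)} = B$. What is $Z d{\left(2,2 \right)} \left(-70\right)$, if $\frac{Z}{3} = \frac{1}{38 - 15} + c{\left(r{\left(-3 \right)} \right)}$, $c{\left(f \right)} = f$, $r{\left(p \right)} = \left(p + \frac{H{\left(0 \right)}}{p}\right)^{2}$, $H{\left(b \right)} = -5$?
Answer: $- \frac{52780}{69} \approx -764.93$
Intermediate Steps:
$r{\left(p \right)} = \left(p - \frac{5}{p}\right)^{2}$
$Z = \frac{377}{69}$ ($Z = 3 \left(\frac{1}{38 - 15} + \frac{\left(-5 + \left(-3\right)^{2}\right)^{2}}{9}\right) = 3 \left(\frac{1}{23} + \frac{\left(-5 + 9\right)^{2}}{9}\right) = 3 \left(\frac{1}{23} + \frac{4^{2}}{9}\right) = 3 \left(\frac{1}{23} + \frac{1}{9} \cdot 16\right) = 3 \left(\frac{1}{23} + \frac{16}{9}\right) = 3 \cdot \frac{377}{207} = \frac{377}{69} \approx 5.4638$)
$Z d{\left(2,2 \right)} \left(-70\right) = \frac{377}{69} \cdot 2 \left(-70\right) = \frac{754}{69} \left(-70\right) = - \frac{52780}{69}$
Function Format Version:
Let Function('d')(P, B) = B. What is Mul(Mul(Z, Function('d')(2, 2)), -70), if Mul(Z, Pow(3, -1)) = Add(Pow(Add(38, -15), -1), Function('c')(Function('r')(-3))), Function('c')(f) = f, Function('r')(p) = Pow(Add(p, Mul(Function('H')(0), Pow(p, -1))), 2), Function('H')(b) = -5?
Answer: Rational(-52780, 69) ≈ -764.93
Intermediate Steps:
Function('r')(p) = Pow(Add(p, Mul(-5, Pow(p, -1))), 2)
Z = Rational(377, 69) (Z = Mul(3, Add(Pow(Add(38, -15), -1), Mul(Pow(-3, -2), Pow(Add(-5, Pow(-3, 2)), 2)))) = Mul(3, Add(Pow(23, -1), Mul(Rational(1, 9), Pow(Add(-5, 9), 2)))) = Mul(3, Add(Rational(1, 23), Mul(Rational(1, 9), Pow(4, 2)))) = Mul(3, Add(Rational(1, 23), Mul(Rational(1, 9), 16))) = Mul(3, Add(Rational(1, 23), Rational(16, 9))) = Mul(3, Rational(377, 207)) = Rational(377, 69) ≈ 5.4638)
Mul(Mul(Z, Function('d')(2, 2)), -70) = Mul(Mul(Rational(377, 69), 2), -70) = Mul(Rational(754, 69), -70) = Rational(-52780, 69)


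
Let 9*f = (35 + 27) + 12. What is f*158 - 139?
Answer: 10441/9 ≈ 1160.1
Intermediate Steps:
f = 74/9 (f = ((35 + 27) + 12)/9 = (62 + 12)/9 = (⅑)*74 = 74/9 ≈ 8.2222)
f*158 - 139 = (74/9)*158 - 139 = 11692/9 - 139 = 10441/9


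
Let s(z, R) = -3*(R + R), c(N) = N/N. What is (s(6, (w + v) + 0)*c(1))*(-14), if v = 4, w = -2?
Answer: 168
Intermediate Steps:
c(N) = 1
s(z, R) = -6*R
(s(6, (w + v) + 0)*c(1))*(-14) = (-6*((-2 + 4) + 0)*1)*(-14) = (-6*(2 + 0)*1)*(-14) = (-6*2*1)*(-14) = -12*1*(-14) = -12*(-14) = 168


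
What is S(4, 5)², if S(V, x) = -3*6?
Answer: 324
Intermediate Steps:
S(V, x) = -18
S(4, 5)² = (-18)² = 324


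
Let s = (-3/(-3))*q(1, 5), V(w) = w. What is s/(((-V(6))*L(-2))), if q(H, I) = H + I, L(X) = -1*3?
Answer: 1/3 ≈ 0.33333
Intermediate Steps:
L(X) = -3
s = 6 (s = (-3/(-3))*(1 + 5) = -1/3*(-3)*6 = 1*6 = 6)
s/(((-V(6))*L(-2))) = 6/((-1*6*(-3))) = 6/((-6*(-3))) = 6/18 = 6*(1/18) = 1/3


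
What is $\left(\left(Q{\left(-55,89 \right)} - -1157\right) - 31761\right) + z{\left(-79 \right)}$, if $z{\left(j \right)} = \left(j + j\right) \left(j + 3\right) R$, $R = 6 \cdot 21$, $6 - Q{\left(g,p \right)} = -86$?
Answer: $1482496$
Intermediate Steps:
$Q{\left(g,p \right)} = 92$ ($Q{\left(g,p \right)} = 6 - -86 = 6 + 86 = 92$)
$R = 126$
$z{\left(j \right)} = 252 j \left(3 + j\right)$ ($z{\left(j \right)} = \left(j + j\right) \left(j + 3\right) 126 = 2 j \left(3 + j\right) 126 = 252 j \left(3 + j\right)$)
$\left(\left(Q{\left(-55,89 \right)} - -1157\right) - 31761\right) + z{\left(-79 \right)} = \left(\left(92 - -1157\right) - 31761\right) + 252 \left(-79\right) \left(3 - 79\right) = \left(\left(92 + 1157\right) - 31761\right) + 252 \left(-79\right) \left(-76\right) = \left(1249 - 31761\right) + 1513008 = -30512 + 1513008 = 1482496$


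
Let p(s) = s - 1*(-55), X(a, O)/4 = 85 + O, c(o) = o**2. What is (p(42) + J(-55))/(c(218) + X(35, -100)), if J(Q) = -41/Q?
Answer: 672/326315 ≈ 0.0020594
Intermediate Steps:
X(a, O) = 340 + 4*O (X(a, O) = 4*(85 + O) = 340 + 4*O)
p(s) = 55 + s (p(s) = s + 55 = 55 + s)
(p(42) + J(-55))/(c(218) + X(35, -100)) = ((55 + 42) - 41/(-55))/(218**2 + (340 + 4*(-100))) = (97 - 41*(-1/55))/(47524 + (340 - 400)) = (97 + 41/55)/(47524 - 60) = (5376/55)/47464 = (5376/55)*(1/47464) = 672/326315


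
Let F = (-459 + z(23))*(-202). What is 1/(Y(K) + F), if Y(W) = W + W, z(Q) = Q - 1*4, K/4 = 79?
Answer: 1/89512 ≈ 1.1172e-5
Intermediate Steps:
K = 316 (K = 4*79 = 316)
z(Q) = -4 + Q (z(Q) = Q - 4 = -4 + Q)
Y(W) = 2*W
F = 88880 (F = (-459 + (-4 + 23))*(-202) = (-459 + 19)*(-202) = -440*(-202) = 88880)
1/(Y(K) + F) = 1/(2*316 + 88880) = 1/(632 + 88880) = 1/89512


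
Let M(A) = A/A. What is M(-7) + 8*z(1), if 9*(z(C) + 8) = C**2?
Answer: -559/9 ≈ -62.111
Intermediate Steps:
z(C) = -8 + C**2/9
M(A) = 1
M(-7) + 8*z(1) = 1 + 8*(-8 + (1/9)*1**2) = 1 + 8*(-8 + (1/9)*1) = 1 + 8*(-8 + 1/9) = 1 + 8*(-71/9) = 1 - 568/9 = -559/9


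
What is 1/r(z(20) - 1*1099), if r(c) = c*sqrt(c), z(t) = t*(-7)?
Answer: I*sqrt(1239)/1535121 ≈ 2.2929e-5*I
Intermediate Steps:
z(t) = -7*t
r(c) = c**(3/2)
1/r(z(20) - 1*1099) = 1/((-7*20 - 1*1099)**(3/2)) = 1/((-140 - 1099)**(3/2)) = 1/((-1239)**(3/2)) = 1/(-1239*I*sqrt(1239)) = I*sqrt(1239)/1535121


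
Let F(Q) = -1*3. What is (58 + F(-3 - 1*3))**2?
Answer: 3025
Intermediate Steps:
F(Q) = -3
(58 + F(-3 - 1*3))**2 = (58 - 3)**2 = 55**2 = 3025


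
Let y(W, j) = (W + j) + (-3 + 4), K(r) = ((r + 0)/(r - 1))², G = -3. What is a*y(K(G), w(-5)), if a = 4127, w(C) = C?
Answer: -226985/16 ≈ -14187.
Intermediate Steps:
K(r) = r²/(-1 + r)² (K(r) = (r/(-1 + r))² = r²/(-1 + r)²)
y(W, j) = 1 + W + j (y(W, j) = (W + j) + 1 = 1 + W + j)
a*y(K(G), w(-5)) = 4127*(1 + (-3)²/(-1 - 3)² - 5) = 4127*(1 + 9/(-4)² - 5) = 4127*(1 + 9*(1/16) - 5) = 4127*(1 + 9/16 - 5) = 4127*(-55/16) = -226985/16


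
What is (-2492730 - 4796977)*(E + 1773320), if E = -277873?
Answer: -10901370464029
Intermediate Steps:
(-2492730 - 4796977)*(E + 1773320) = (-2492730 - 4796977)*(-277873 + 1773320) = -7289707*1495447 = -10901370464029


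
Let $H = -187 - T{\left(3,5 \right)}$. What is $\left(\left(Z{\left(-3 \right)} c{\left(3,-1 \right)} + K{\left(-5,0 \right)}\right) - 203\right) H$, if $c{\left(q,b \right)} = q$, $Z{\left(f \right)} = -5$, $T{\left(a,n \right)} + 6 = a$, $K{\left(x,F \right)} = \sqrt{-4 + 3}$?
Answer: $40112 - 184 i \approx 40112.0 - 184.0 i$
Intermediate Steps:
$K{\left(x,F \right)} = i$ ($K{\left(x,F \right)} = \sqrt{-1} = i$)
$T{\left(a,n \right)} = -6 + a$
$H = -184$ ($H = -187 - \left(-6 + 3\right) = -187 - -3 = -187 + 3 = -184$)
$\left(\left(Z{\left(-3 \right)} c{\left(3,-1 \right)} + K{\left(-5,0 \right)}\right) - 203\right) H = \left(\left(\left(-5\right) 3 + i\right) - 203\right) \left(-184\right) = \left(\left(-15 + i\right) - 203\right) \left(-184\right) = \left(-218 + i\right) \left(-184\right) = 40112 - 184 i$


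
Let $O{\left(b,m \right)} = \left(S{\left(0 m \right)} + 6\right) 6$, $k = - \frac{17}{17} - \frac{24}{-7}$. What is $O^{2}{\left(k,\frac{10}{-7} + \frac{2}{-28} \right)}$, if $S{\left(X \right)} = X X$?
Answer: $1296$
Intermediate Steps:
$k = \frac{17}{7}$ ($k = \left(-17\right) \frac{1}{17} - - \frac{24}{7} = -1 + \frac{24}{7} = \frac{17}{7} \approx 2.4286$)
$S{\left(X \right)} = X^{2}$
$O{\left(b,m \right)} = 36$ ($O{\left(b,m \right)} = \left(\left(0 m\right)^{2} + 6\right) 6 = \left(0^{2} + 6\right) 6 = \left(0 + 6\right) 6 = 6 \cdot 6 = 36$)
$O^{2}{\left(k,\frac{10}{-7} + \frac{2}{-28} \right)} = 36^{2} = 1296$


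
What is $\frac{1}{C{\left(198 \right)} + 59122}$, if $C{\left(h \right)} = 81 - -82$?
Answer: $\frac{1}{59285} \approx 1.6868 \cdot 10^{-5}$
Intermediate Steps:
$C{\left(h \right)} = 163$ ($C{\left(h \right)} = 81 + 82 = 163$)
$\frac{1}{C{\left(198 \right)} + 59122} = \frac{1}{163 + 59122} = \frac{1}{59285}$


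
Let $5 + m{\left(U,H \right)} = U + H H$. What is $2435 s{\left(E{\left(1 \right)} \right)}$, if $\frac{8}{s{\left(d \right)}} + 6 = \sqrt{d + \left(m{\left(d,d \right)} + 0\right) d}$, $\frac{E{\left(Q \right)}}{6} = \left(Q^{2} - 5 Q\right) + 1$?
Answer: $- \frac{2435}{114} - \frac{2435 i \sqrt{151}}{114} \approx -21.36 - 262.47 i$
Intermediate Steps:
$m{\left(U,H \right)} = -5 + U + H^{2}$ ($m{\left(U,H \right)} = -5 + \left(U + H H\right) = -5 + \left(U + H^{2}\right) = -5 + U + H^{2}$)
$E{\left(Q \right)} = 6 - 30 Q + 6 Q^{2}$ ($E{\left(Q \right)} = 6 \left(\left(Q^{2} - 5 Q\right) + 1\right) = 6 \left(1 + Q^{2} - 5 Q\right) = 6 - 30 Q + 6 Q^{2}$)
$s{\left(d \right)} = \frac{8}{-6 + \sqrt{d + d \left(-5 + d + d^{2}\right)}}$ ($s{\left(d \right)} = \frac{8}{-6 + \sqrt{d + \left(\left(-5 + d + d^{2}\right) + 0\right) d}} = \frac{8}{-6 + \sqrt{d + \left(-5 + d + d^{2}\right) d}} = \frac{8}{-6 + \sqrt{d + d \left(-5 + d + d^{2}\right)}}$)
$2435 s{\left(E{\left(1 \right)} \right)} = 2435 \frac{8}{-6 + \sqrt{\left(6 - 30 + 6 \cdot 1^{2}\right) \left(-4 + \left(6 - 30 + 6 \cdot 1^{2}\right) + \left(6 - 30 + 6 \cdot 1^{2}\right)^{2}\right)}} = 2435 \frac{8}{-6 + \sqrt{\left(6 - 30 + 6 \cdot 1\right) \left(-4 + \left(6 - 30 + 6 \cdot 1\right) + \left(6 - 30 + 6 \cdot 1\right)^{2}\right)}} = 2435 \frac{8}{-6 + \sqrt{\left(6 - 30 + 6\right) \left(-4 + \left(6 - 30 + 6\right) + \left(6 - 30 + 6\right)^{2}\right)}} = 2435 \frac{8}{-6 + \sqrt{- 18 \left(-4 - 18 + \left(-18\right)^{2}\right)}} = 2435 \frac{8}{-6 + \sqrt{- 18 \left(-4 - 18 + 324\right)}} = 2435 \frac{8}{-6 + \sqrt{\left(-18\right) 302}} = 2435 \frac{8}{-6 + \sqrt{-5436}} = 2435 \frac{8}{-6 + 6 i \sqrt{151}} = \frac{19480}{-6 + 6 i \sqrt{151}}$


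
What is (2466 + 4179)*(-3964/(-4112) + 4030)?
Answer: 27535756995/1028 ≈ 2.6786e+7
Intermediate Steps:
(2466 + 4179)*(-3964/(-4112) + 4030) = 6645*(-3964*(-1/4112) + 4030) = 6645*(991/1028 + 4030) = 6645*(4143831/1028) = 27535756995/1028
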